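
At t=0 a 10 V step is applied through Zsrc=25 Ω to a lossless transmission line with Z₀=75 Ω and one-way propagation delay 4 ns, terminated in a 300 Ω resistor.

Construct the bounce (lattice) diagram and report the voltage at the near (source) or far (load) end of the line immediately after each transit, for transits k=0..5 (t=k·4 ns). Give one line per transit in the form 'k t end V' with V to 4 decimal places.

0 0 source 7.5000
1 4 load 12.0000
2 8 source 9.7500
3 12 load 8.4000
4 16 source 9.0750
5 20 load 9.4800

Γ_L=0.600000, Γ_S=-0.500000; launch V₁=10·75/100=7.500000
k=0 src: V=7.5000
k=1 load: inc=7.500000, refl=7.500000·0.600000=4.5000; V=0.000000+7.500000+4.500000=12.0000
k=2 src: inc=4.500000, refl=4.500000·-0.500000=-2.2500; V=7.500000+4.500000+-2.250000=9.7500
k=3 load: inc=-2.250000, refl=-2.250000·0.600000=-1.3500; V=12.000000+-2.250000+-1.350000=8.4000
k=4 src: inc=-1.350000, refl=-1.350000·-0.500000=0.6750; V=9.750000+-1.350000+0.675000=9.0750
k=5 load: inc=0.675000, refl=0.675000·0.600000=0.4050; V=8.400000+0.675000+0.405000=9.4800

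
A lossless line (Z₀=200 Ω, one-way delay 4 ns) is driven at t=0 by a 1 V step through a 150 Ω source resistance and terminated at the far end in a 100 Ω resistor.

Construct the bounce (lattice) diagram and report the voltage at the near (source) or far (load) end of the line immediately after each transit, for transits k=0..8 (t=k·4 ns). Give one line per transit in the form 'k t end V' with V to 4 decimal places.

Γ_L=-0.333333, Γ_S=-0.142857; launch V₁=1·200/350=0.571429
k=0 src: V=0.5714
k=1 load: inc=0.571429, refl=0.571429·-0.333333=-0.1905; V=0.000000+0.571429+-0.190476=0.3810
k=2 src: inc=-0.190476, refl=-0.190476·-0.142857=0.0272; V=0.571429+-0.190476+0.027211=0.4082
k=3 load: inc=0.027211, refl=0.027211·-0.333333=-0.0091; V=0.380952+0.027211+-0.009070=0.3991
k=4 src: inc=-0.009070, refl=-0.009070·-0.142857=0.0013; V=0.408163+-0.009070+0.001296=0.4004
k=5 load: inc=0.001296, refl=0.001296·-0.333333=-0.0004; V=0.399093+0.001296+-0.000432=0.4000
k=6 src: inc=-0.000432, refl=-0.000432·-0.142857=0.0001; V=0.400389+-0.000432+0.000062=0.4000
k=7 load: inc=0.000062, refl=0.000062·-0.333333=-0.0000; V=0.399957+0.000062+-0.000021=0.4000
k=8 src: inc=-0.000021, refl=-0.000021·-0.142857=0.0000; V=0.400019+-0.000021+0.000003=0.4000

0 0 source 0.5714
1 4 load 0.3810
2 8 source 0.4082
3 12 load 0.3991
4 16 source 0.4004
5 20 load 0.4000
6 24 source 0.4000
7 28 load 0.4000
8 32 source 0.4000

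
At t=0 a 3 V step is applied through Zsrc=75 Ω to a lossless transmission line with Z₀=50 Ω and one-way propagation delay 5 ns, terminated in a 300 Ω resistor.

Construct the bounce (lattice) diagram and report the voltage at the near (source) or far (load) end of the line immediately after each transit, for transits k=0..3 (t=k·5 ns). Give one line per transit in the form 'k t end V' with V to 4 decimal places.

0 0 source 1.2000
1 5 load 2.0571
2 10 source 2.2286
3 15 load 2.3510

Γ_L=0.714286, Γ_S=0.200000; launch V₁=3·50/125=1.200000
k=0 src: V=1.2000
k=1 load: inc=1.200000, refl=1.200000·0.714286=0.8571; V=0.000000+1.200000+0.857143=2.0571
k=2 src: inc=0.857143, refl=0.857143·0.200000=0.1714; V=1.200000+0.857143+0.171429=2.2286
k=3 load: inc=0.171429, refl=0.171429·0.714286=0.1224; V=2.057143+0.171429+0.122449=2.3510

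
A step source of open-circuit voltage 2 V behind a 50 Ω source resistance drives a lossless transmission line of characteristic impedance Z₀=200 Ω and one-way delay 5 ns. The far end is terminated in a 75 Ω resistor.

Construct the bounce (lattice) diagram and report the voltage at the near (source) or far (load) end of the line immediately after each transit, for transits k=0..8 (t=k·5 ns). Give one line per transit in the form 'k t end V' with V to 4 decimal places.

0 0 source 1.6000
1 5 load 0.8727
2 10 source 1.3091
3 15 load 1.1107
4 20 source 1.2298
5 25 load 1.1757
6 30 source 1.2081
7 35 load 1.1934
8 40 source 1.2022

Γ_L=-0.454545, Γ_S=-0.600000; launch V₁=2·200/250=1.600000
k=0 src: V=1.6000
k=1 load: inc=1.600000, refl=1.600000·-0.454545=-0.7273; V=0.000000+1.600000+-0.727273=0.8727
k=2 src: inc=-0.727273, refl=-0.727273·-0.600000=0.4364; V=1.600000+-0.727273+0.436364=1.3091
k=3 load: inc=0.436364, refl=0.436364·-0.454545=-0.1983; V=0.872727+0.436364+-0.198347=1.1107
k=4 src: inc=-0.198347, refl=-0.198347·-0.600000=0.1190; V=1.309091+-0.198347+0.119008=1.2298
k=5 load: inc=0.119008, refl=0.119008·-0.454545=-0.0541; V=1.110744+0.119008+-0.054095=1.1757
k=6 src: inc=-0.054095, refl=-0.054095·-0.600000=0.0325; V=1.229752+-0.054095+0.032457=1.2081
k=7 load: inc=0.032457, refl=0.032457·-0.454545=-0.0148; V=1.175657+0.032457+-0.014753=1.1934
k=8 src: inc=-0.014753, refl=-0.014753·-0.600000=0.0089; V=1.208114+-0.014753+0.008852=1.2022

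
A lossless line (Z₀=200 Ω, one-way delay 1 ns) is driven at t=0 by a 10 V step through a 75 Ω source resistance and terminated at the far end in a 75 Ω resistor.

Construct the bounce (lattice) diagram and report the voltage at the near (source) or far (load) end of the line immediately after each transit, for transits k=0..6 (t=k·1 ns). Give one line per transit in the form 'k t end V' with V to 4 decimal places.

0 0 source 7.2727
1 1 load 3.9669
2 2 source 5.4696
3 3 load 4.7866
4 4 source 5.0970
5 5 load 4.9559
6 6 source 5.0200

Γ_L=-0.454545, Γ_S=-0.454545; launch V₁=10·200/275=7.272727
k=0 src: V=7.2727
k=1 load: inc=7.272727, refl=7.272727·-0.454545=-3.3058; V=0.000000+7.272727+-3.305785=3.9669
k=2 src: inc=-3.305785, refl=-3.305785·-0.454545=1.5026; V=7.272727+-3.305785+1.502630=5.4696
k=3 load: inc=1.502630, refl=1.502630·-0.454545=-0.6830; V=3.966942+1.502630+-0.683013=4.7866
k=4 src: inc=-0.683013, refl=-0.683013·-0.454545=0.3105; V=5.469572+-0.683013+0.310461=5.0970
k=5 load: inc=0.310461, refl=0.310461·-0.454545=-0.1411; V=4.786558+0.310461+-0.141118=4.9559
k=6 src: inc=-0.141118, refl=-0.141118·-0.454545=0.0641; V=5.097019+-0.141118+0.064145=5.0200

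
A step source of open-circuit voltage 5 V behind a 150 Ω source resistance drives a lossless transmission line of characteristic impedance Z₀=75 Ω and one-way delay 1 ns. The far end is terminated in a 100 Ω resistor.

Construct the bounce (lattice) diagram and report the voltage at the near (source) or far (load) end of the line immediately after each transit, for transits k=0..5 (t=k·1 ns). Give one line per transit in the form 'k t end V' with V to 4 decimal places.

0 0 source 1.6667
1 1 load 1.9048
2 2 source 1.9841
3 3 load 1.9955
4 4 source 1.9992
5 5 load 1.9998

Γ_L=0.142857, Γ_S=0.333333; launch V₁=5·75/225=1.666667
k=0 src: V=1.6667
k=1 load: inc=1.666667, refl=1.666667·0.142857=0.2381; V=0.000000+1.666667+0.238095=1.9048
k=2 src: inc=0.238095, refl=0.238095·0.333333=0.0794; V=1.666667+0.238095+0.079365=1.9841
k=3 load: inc=0.079365, refl=0.079365·0.142857=0.0113; V=1.904762+0.079365+0.011338=1.9955
k=4 src: inc=0.011338, refl=0.011338·0.333333=0.0038; V=1.984127+0.011338+0.003779=1.9992
k=5 load: inc=0.003779, refl=0.003779·0.142857=0.0005; V=1.995465+0.003779+0.000540=1.9998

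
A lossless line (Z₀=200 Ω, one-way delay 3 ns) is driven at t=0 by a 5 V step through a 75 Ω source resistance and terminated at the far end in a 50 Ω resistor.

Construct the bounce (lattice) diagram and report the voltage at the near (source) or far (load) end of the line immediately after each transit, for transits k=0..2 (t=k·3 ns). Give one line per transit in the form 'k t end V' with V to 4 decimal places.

0 0 source 3.6364
1 3 load 1.4545
2 6 source 2.4463

Γ_L=-0.600000, Γ_S=-0.454545; launch V₁=5·200/275=3.636364
k=0 src: V=3.6364
k=1 load: inc=3.636364, refl=3.636364·-0.600000=-2.1818; V=0.000000+3.636364+-2.181818=1.4545
k=2 src: inc=-2.181818, refl=-2.181818·-0.454545=0.9917; V=3.636364+-2.181818+0.991736=2.4463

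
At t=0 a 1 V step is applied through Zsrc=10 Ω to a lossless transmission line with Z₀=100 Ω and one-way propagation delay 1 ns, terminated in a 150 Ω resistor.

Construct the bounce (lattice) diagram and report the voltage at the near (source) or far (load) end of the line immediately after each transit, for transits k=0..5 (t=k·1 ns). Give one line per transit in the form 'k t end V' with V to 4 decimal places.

Γ_L=0.200000, Γ_S=-0.818182; launch V₁=1·100/110=0.909091
k=0 src: V=0.9091
k=1 load: inc=0.909091, refl=0.909091·0.200000=0.1818; V=0.000000+0.909091+0.181818=1.0909
k=2 src: inc=0.181818, refl=0.181818·-0.818182=-0.1488; V=0.909091+0.181818+-0.148760=0.9421
k=3 load: inc=-0.148760, refl=-0.148760·0.200000=-0.0298; V=1.090909+-0.148760+-0.029752=0.9124
k=4 src: inc=-0.029752, refl=-0.029752·-0.818182=0.0243; V=0.942149+-0.029752+0.024343=0.9367
k=5 load: inc=0.024343, refl=0.024343·0.200000=0.0049; V=0.912397+0.024343+0.004869=0.9416

0 0 source 0.9091
1 1 load 1.0909
2 2 source 0.9421
3 3 load 0.9124
4 4 source 0.9367
5 5 load 0.9416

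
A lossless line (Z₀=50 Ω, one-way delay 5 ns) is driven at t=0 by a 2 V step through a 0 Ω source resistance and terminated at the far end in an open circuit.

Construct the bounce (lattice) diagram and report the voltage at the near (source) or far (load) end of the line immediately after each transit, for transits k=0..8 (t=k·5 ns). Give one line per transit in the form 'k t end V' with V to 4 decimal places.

0 0 source 2.0000
1 5 load 4.0000
2 10 source 2.0000
3 15 load 0.0000
4 20 source 2.0000
5 25 load 4.0000
6 30 source 2.0000
7 35 load 0.0000
8 40 source 2.0000

Γ_L=1.000000, Γ_S=-1.000000; launch V₁=2·50/50=2.000000
k=0 src: V=2.0000
k=1 load: inc=2.000000, refl=2.000000·1.000000=2.0000; V=0.000000+2.000000+2.000000=4.0000
k=2 src: inc=2.000000, refl=2.000000·-1.000000=-2.0000; V=2.000000+2.000000+-2.000000=2.0000
k=3 load: inc=-2.000000, refl=-2.000000·1.000000=-2.0000; V=4.000000+-2.000000+-2.000000=0.0000
k=4 src: inc=-2.000000, refl=-2.000000·-1.000000=2.0000; V=2.000000+-2.000000+2.000000=2.0000
k=5 load: inc=2.000000, refl=2.000000·1.000000=2.0000; V=0.000000+2.000000+2.000000=4.0000
k=6 src: inc=2.000000, refl=2.000000·-1.000000=-2.0000; V=2.000000+2.000000+-2.000000=2.0000
k=7 load: inc=-2.000000, refl=-2.000000·1.000000=-2.0000; V=4.000000+-2.000000+-2.000000=0.0000
k=8 src: inc=-2.000000, refl=-2.000000·-1.000000=2.0000; V=2.000000+-2.000000+2.000000=2.0000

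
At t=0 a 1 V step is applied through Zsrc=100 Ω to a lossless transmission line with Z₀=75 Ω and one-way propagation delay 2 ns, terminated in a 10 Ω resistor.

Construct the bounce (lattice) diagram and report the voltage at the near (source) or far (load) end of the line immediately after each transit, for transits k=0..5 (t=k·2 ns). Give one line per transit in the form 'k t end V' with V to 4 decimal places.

0 0 source 0.4286
1 2 load 0.1008
2 4 source 0.0540
3 6 load 0.0898
4 8 source 0.0949
5 10 load 0.0910

Γ_L=-0.764706, Γ_S=0.142857; launch V₁=1·75/175=0.428571
k=0 src: V=0.4286
k=1 load: inc=0.428571, refl=0.428571·-0.764706=-0.3277; V=0.000000+0.428571+-0.327731=0.1008
k=2 src: inc=-0.327731, refl=-0.327731·0.142857=-0.0468; V=0.428571+-0.327731+-0.046819=0.0540
k=3 load: inc=-0.046819, refl=-0.046819·-0.764706=0.0358; V=0.100840+-0.046819+0.035803=0.0898
k=4 src: inc=0.035803, refl=0.035803·0.142857=0.0051; V=0.054022+0.035803+0.005115=0.0949
k=5 load: inc=0.005115, refl=0.005115·-0.764706=-0.0039; V=0.089824+0.005115+-0.003911=0.0910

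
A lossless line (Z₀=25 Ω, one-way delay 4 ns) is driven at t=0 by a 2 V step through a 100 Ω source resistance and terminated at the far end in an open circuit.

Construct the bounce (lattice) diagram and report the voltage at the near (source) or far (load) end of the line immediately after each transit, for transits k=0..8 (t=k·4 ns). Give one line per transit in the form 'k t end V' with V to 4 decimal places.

0 0 source 0.4000
1 4 load 0.8000
2 8 source 1.0400
3 12 load 1.2800
4 16 source 1.4240
5 20 load 1.5680
6 24 source 1.6544
7 28 load 1.7408
8 32 source 1.7926

Γ_L=1.000000, Γ_S=0.600000; launch V₁=2·25/125=0.400000
k=0 src: V=0.4000
k=1 load: inc=0.400000, refl=0.400000·1.000000=0.4000; V=0.000000+0.400000+0.400000=0.8000
k=2 src: inc=0.400000, refl=0.400000·0.600000=0.2400; V=0.400000+0.400000+0.240000=1.0400
k=3 load: inc=0.240000, refl=0.240000·1.000000=0.2400; V=0.800000+0.240000+0.240000=1.2800
k=4 src: inc=0.240000, refl=0.240000·0.600000=0.1440; V=1.040000+0.240000+0.144000=1.4240
k=5 load: inc=0.144000, refl=0.144000·1.000000=0.1440; V=1.280000+0.144000+0.144000=1.5680
k=6 src: inc=0.144000, refl=0.144000·0.600000=0.0864; V=1.424000+0.144000+0.086400=1.6544
k=7 load: inc=0.086400, refl=0.086400·1.000000=0.0864; V=1.568000+0.086400+0.086400=1.7408
k=8 src: inc=0.086400, refl=0.086400·0.600000=0.0518; V=1.654400+0.086400+0.051840=1.7926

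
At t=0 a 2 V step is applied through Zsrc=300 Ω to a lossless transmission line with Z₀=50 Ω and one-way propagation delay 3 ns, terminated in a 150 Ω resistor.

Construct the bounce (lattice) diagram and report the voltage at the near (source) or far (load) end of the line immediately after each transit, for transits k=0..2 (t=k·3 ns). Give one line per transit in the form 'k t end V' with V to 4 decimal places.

Γ_L=0.500000, Γ_S=0.714286; launch V₁=2·50/350=0.285714
k=0 src: V=0.2857
k=1 load: inc=0.285714, refl=0.285714·0.500000=0.1429; V=0.000000+0.285714+0.142857=0.4286
k=2 src: inc=0.142857, refl=0.142857·0.714286=0.1020; V=0.285714+0.142857+0.102041=0.5306

0 0 source 0.2857
1 3 load 0.4286
2 6 source 0.5306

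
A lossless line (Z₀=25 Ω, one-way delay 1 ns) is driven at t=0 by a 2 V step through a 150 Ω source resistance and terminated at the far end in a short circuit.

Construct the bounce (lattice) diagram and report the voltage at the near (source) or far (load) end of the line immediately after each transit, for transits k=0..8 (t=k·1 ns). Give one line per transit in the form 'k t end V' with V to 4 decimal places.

0 0 source 0.2857
1 1 load 0.0000
2 2 source -0.2041
3 3 load 0.0000
4 4 source 0.1458
5 5 load 0.0000
6 6 source -0.1041
7 7 load 0.0000
8 8 source 0.0744

Γ_L=-1.000000, Γ_S=0.714286; launch V₁=2·25/175=0.285714
k=0 src: V=0.2857
k=1 load: inc=0.285714, refl=0.285714·-1.000000=-0.2857; V=0.000000+0.285714+-0.285714=0.0000
k=2 src: inc=-0.285714, refl=-0.285714·0.714286=-0.2041; V=0.285714+-0.285714+-0.204082=-0.2041
k=3 load: inc=-0.204082, refl=-0.204082·-1.000000=0.2041; V=0.000000+-0.204082+0.204082=0.0000
k=4 src: inc=0.204082, refl=0.204082·0.714286=0.1458; V=-0.204082+0.204082+0.145773=0.1458
k=5 load: inc=0.145773, refl=0.145773·-1.000000=-0.1458; V=0.000000+0.145773+-0.145773=0.0000
k=6 src: inc=-0.145773, refl=-0.145773·0.714286=-0.1041; V=0.145773+-0.145773+-0.104123=-0.1041
k=7 load: inc=-0.104123, refl=-0.104123·-1.000000=0.1041; V=0.000000+-0.104123+0.104123=0.0000
k=8 src: inc=0.104123, refl=0.104123·0.714286=0.0744; V=-0.104123+0.104123+0.074374=0.0744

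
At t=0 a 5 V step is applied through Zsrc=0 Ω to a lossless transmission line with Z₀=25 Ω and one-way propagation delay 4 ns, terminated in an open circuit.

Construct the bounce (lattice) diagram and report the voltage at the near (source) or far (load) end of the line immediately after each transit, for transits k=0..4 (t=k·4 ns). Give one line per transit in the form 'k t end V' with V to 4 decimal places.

Γ_L=1.000000, Γ_S=-1.000000; launch V₁=5·25/25=5.000000
k=0 src: V=5.0000
k=1 load: inc=5.000000, refl=5.000000·1.000000=5.0000; V=0.000000+5.000000+5.000000=10.0000
k=2 src: inc=5.000000, refl=5.000000·-1.000000=-5.0000; V=5.000000+5.000000+-5.000000=5.0000
k=3 load: inc=-5.000000, refl=-5.000000·1.000000=-5.0000; V=10.000000+-5.000000+-5.000000=0.0000
k=4 src: inc=-5.000000, refl=-5.000000·-1.000000=5.0000; V=5.000000+-5.000000+5.000000=5.0000

0 0 source 5.0000
1 4 load 10.0000
2 8 source 5.0000
3 12 load 0.0000
4 16 source 5.0000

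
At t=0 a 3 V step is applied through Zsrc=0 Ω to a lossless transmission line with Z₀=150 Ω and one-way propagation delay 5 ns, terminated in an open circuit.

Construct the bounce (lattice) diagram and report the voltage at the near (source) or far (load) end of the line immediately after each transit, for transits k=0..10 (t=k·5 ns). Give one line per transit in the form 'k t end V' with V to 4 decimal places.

Γ_L=1.000000, Γ_S=-1.000000; launch V₁=3·150/150=3.000000
k=0 src: V=3.0000
k=1 load: inc=3.000000, refl=3.000000·1.000000=3.0000; V=0.000000+3.000000+3.000000=6.0000
k=2 src: inc=3.000000, refl=3.000000·-1.000000=-3.0000; V=3.000000+3.000000+-3.000000=3.0000
k=3 load: inc=-3.000000, refl=-3.000000·1.000000=-3.0000; V=6.000000+-3.000000+-3.000000=0.0000
k=4 src: inc=-3.000000, refl=-3.000000·-1.000000=3.0000; V=3.000000+-3.000000+3.000000=3.0000
k=5 load: inc=3.000000, refl=3.000000·1.000000=3.0000; V=0.000000+3.000000+3.000000=6.0000
k=6 src: inc=3.000000, refl=3.000000·-1.000000=-3.0000; V=3.000000+3.000000+-3.000000=3.0000
k=7 load: inc=-3.000000, refl=-3.000000·1.000000=-3.0000; V=6.000000+-3.000000+-3.000000=0.0000
k=8 src: inc=-3.000000, refl=-3.000000·-1.000000=3.0000; V=3.000000+-3.000000+3.000000=3.0000
k=9 load: inc=3.000000, refl=3.000000·1.000000=3.0000; V=0.000000+3.000000+3.000000=6.0000
k=10 src: inc=3.000000, refl=3.000000·-1.000000=-3.0000; V=3.000000+3.000000+-3.000000=3.0000

0 0 source 3.0000
1 5 load 6.0000
2 10 source 3.0000
3 15 load 0.0000
4 20 source 3.0000
5 25 load 6.0000
6 30 source 3.0000
7 35 load 0.0000
8 40 source 3.0000
9 45 load 6.0000
10 50 source 3.0000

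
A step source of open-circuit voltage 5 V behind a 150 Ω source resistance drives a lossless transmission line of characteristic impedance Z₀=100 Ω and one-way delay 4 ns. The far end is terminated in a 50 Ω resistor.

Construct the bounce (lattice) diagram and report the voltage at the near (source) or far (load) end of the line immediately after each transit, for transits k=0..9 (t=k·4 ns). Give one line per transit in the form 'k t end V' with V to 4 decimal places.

Γ_L=-0.333333, Γ_S=0.200000; launch V₁=5·100/250=2.000000
k=0 src: V=2.0000
k=1 load: inc=2.000000, refl=2.000000·-0.333333=-0.6667; V=0.000000+2.000000+-0.666667=1.3333
k=2 src: inc=-0.666667, refl=-0.666667·0.200000=-0.1333; V=2.000000+-0.666667+-0.133333=1.2000
k=3 load: inc=-0.133333, refl=-0.133333·-0.333333=0.0444; V=1.333333+-0.133333+0.044444=1.2444
k=4 src: inc=0.044444, refl=0.044444·0.200000=0.0089; V=1.200000+0.044444+0.008889=1.2533
k=5 load: inc=0.008889, refl=0.008889·-0.333333=-0.0030; V=1.244444+0.008889+-0.002963=1.2504
k=6 src: inc=-0.002963, refl=-0.002963·0.200000=-0.0006; V=1.253333+-0.002963+-0.000593=1.2498
k=7 load: inc=-0.000593, refl=-0.000593·-0.333333=0.0002; V=1.250370+-0.000593+0.000198=1.2500
k=8 src: inc=0.000198, refl=0.000198·0.200000=0.0000; V=1.249778+0.000198+0.000040=1.2500
k=9 load: inc=0.000040, refl=0.000040·-0.333333=-0.0000; V=1.249975+0.000040+-0.000013=1.2500

0 0 source 2.0000
1 4 load 1.3333
2 8 source 1.2000
3 12 load 1.2444
4 16 source 1.2533
5 20 load 1.2504
6 24 source 1.2498
7 28 load 1.2500
8 32 source 1.2500
9 36 load 1.2500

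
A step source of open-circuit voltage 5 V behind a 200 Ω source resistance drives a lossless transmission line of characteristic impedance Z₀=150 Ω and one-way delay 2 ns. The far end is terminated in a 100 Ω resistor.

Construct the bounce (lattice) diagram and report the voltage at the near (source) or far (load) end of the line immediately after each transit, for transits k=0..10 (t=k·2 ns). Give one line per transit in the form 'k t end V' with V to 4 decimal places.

0 0 source 2.1429
1 2 load 1.7143
2 4 source 1.6531
3 6 load 1.6653
4 8 source 1.6671
5 10 load 1.6667
6 12 source 1.6667
7 14 load 1.6667
8 16 source 1.6667
9 18 load 1.6667
10 20 source 1.6667

Γ_L=-0.200000, Γ_S=0.142857; launch V₁=5·150/350=2.142857
k=0 src: V=2.1429
k=1 load: inc=2.142857, refl=2.142857·-0.200000=-0.4286; V=0.000000+2.142857+-0.428571=1.7143
k=2 src: inc=-0.428571, refl=-0.428571·0.142857=-0.0612; V=2.142857+-0.428571+-0.061224=1.6531
k=3 load: inc=-0.061224, refl=-0.061224·-0.200000=0.0122; V=1.714286+-0.061224+0.012245=1.6653
k=4 src: inc=0.012245, refl=0.012245·0.142857=0.0017; V=1.653061+0.012245+0.001749=1.6671
k=5 load: inc=0.001749, refl=0.001749·-0.200000=-0.0003; V=1.665306+0.001749+-0.000350=1.6667
k=6 src: inc=-0.000350, refl=-0.000350·0.142857=-0.0000; V=1.667055+-0.000350+-0.000050=1.6667
k=7 load: inc=-0.000050, refl=-0.000050·-0.200000=0.0000; V=1.666706+-0.000050+0.000010=1.6667
k=8 src: inc=0.000010, refl=0.000010·0.142857=0.0000; V=1.666656+0.000010+0.000001=1.6667
k=9 load: inc=0.000001, refl=0.000001·-0.200000=-0.0000; V=1.666666+0.000001+-0.000000=1.6667
k=10 src: inc=-0.000000, refl=-0.000000·0.142857=-0.0000; V=1.666667+-0.000000+-0.000000=1.6667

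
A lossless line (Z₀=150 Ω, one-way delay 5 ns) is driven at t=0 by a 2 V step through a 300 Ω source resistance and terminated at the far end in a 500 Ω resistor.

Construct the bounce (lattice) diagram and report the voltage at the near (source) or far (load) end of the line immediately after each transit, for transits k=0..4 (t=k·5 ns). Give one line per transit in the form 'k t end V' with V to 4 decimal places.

0 0 source 0.6667
1 5 load 1.0256
2 10 source 1.1453
3 15 load 1.2097
4 20 source 1.2312

Γ_L=0.538462, Γ_S=0.333333; launch V₁=2·150/450=0.666667
k=0 src: V=0.6667
k=1 load: inc=0.666667, refl=0.666667·0.538462=0.3590; V=0.000000+0.666667+0.358974=1.0256
k=2 src: inc=0.358974, refl=0.358974·0.333333=0.1197; V=0.666667+0.358974+0.119658=1.1453
k=3 load: inc=0.119658, refl=0.119658·0.538462=0.0644; V=1.025641+0.119658+0.064431=1.2097
k=4 src: inc=0.064431, refl=0.064431·0.333333=0.0215; V=1.145299+0.064431+0.021477=1.2312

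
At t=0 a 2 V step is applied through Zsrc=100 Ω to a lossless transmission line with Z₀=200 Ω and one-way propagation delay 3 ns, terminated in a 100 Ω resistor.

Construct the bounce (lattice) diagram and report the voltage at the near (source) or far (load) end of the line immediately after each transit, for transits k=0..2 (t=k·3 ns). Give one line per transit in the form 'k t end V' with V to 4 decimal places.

Γ_L=-0.333333, Γ_S=-0.333333; launch V₁=2·200/300=1.333333
k=0 src: V=1.3333
k=1 load: inc=1.333333, refl=1.333333·-0.333333=-0.4444; V=0.000000+1.333333+-0.444444=0.8889
k=2 src: inc=-0.444444, refl=-0.444444·-0.333333=0.1481; V=1.333333+-0.444444+0.148148=1.0370

0 0 source 1.3333
1 3 load 0.8889
2 6 source 1.0370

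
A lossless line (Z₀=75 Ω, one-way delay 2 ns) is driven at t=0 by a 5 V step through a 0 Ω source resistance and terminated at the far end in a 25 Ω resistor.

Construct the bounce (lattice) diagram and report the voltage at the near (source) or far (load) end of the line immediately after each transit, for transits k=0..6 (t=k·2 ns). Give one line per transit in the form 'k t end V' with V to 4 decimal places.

0 0 source 5.0000
1 2 load 2.5000
2 4 source 5.0000
3 6 load 3.7500
4 8 source 5.0000
5 10 load 4.3750
6 12 source 5.0000

Γ_L=-0.500000, Γ_S=-1.000000; launch V₁=5·75/75=5.000000
k=0 src: V=5.0000
k=1 load: inc=5.000000, refl=5.000000·-0.500000=-2.5000; V=0.000000+5.000000+-2.500000=2.5000
k=2 src: inc=-2.500000, refl=-2.500000·-1.000000=2.5000; V=5.000000+-2.500000+2.500000=5.0000
k=3 load: inc=2.500000, refl=2.500000·-0.500000=-1.2500; V=2.500000+2.500000+-1.250000=3.7500
k=4 src: inc=-1.250000, refl=-1.250000·-1.000000=1.2500; V=5.000000+-1.250000+1.250000=5.0000
k=5 load: inc=1.250000, refl=1.250000·-0.500000=-0.6250; V=3.750000+1.250000+-0.625000=4.3750
k=6 src: inc=-0.625000, refl=-0.625000·-1.000000=0.6250; V=5.000000+-0.625000+0.625000=5.0000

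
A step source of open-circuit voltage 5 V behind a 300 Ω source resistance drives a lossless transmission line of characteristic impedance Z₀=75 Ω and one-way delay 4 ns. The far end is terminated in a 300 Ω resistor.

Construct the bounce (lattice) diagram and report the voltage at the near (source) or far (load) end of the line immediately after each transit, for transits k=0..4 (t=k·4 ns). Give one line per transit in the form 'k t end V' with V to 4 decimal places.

0 0 source 1.0000
1 4 load 1.6000
2 8 source 1.9600
3 12 load 2.1760
4 16 source 2.3056

Γ_L=0.600000, Γ_S=0.600000; launch V₁=5·75/375=1.000000
k=0 src: V=1.0000
k=1 load: inc=1.000000, refl=1.000000·0.600000=0.6000; V=0.000000+1.000000+0.600000=1.6000
k=2 src: inc=0.600000, refl=0.600000·0.600000=0.3600; V=1.000000+0.600000+0.360000=1.9600
k=3 load: inc=0.360000, refl=0.360000·0.600000=0.2160; V=1.600000+0.360000+0.216000=2.1760
k=4 src: inc=0.216000, refl=0.216000·0.600000=0.1296; V=1.960000+0.216000+0.129600=2.3056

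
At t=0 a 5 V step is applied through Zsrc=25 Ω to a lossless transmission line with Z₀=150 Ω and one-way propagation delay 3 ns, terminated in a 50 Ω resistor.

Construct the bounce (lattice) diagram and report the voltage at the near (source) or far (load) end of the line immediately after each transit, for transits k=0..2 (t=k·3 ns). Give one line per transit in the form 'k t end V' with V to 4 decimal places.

Γ_L=-0.500000, Γ_S=-0.714286; launch V₁=5·150/175=4.285714
k=0 src: V=4.2857
k=1 load: inc=4.285714, refl=4.285714·-0.500000=-2.1429; V=0.000000+4.285714+-2.142857=2.1429
k=2 src: inc=-2.142857, refl=-2.142857·-0.714286=1.5306; V=4.285714+-2.142857+1.530612=3.6735

0 0 source 4.2857
1 3 load 2.1429
2 6 source 3.6735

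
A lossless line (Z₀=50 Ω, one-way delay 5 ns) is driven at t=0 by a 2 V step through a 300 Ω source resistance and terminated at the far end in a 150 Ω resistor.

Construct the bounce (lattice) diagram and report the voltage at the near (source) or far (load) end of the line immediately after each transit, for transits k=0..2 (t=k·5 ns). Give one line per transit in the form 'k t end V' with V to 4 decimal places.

0 0 source 0.2857
1 5 load 0.4286
2 10 source 0.5306

Γ_L=0.500000, Γ_S=0.714286; launch V₁=2·50/350=0.285714
k=0 src: V=0.2857
k=1 load: inc=0.285714, refl=0.285714·0.500000=0.1429; V=0.000000+0.285714+0.142857=0.4286
k=2 src: inc=0.142857, refl=0.142857·0.714286=0.1020; V=0.285714+0.142857+0.102041=0.5306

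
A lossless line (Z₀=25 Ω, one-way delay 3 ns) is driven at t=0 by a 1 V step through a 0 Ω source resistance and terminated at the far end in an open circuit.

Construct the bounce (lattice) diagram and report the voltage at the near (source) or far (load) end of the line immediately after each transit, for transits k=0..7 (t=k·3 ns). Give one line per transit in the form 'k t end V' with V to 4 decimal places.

Γ_L=1.000000, Γ_S=-1.000000; launch V₁=1·25/25=1.000000
k=0 src: V=1.0000
k=1 load: inc=1.000000, refl=1.000000·1.000000=1.0000; V=0.000000+1.000000+1.000000=2.0000
k=2 src: inc=1.000000, refl=1.000000·-1.000000=-1.0000; V=1.000000+1.000000+-1.000000=1.0000
k=3 load: inc=-1.000000, refl=-1.000000·1.000000=-1.0000; V=2.000000+-1.000000+-1.000000=0.0000
k=4 src: inc=-1.000000, refl=-1.000000·-1.000000=1.0000; V=1.000000+-1.000000+1.000000=1.0000
k=5 load: inc=1.000000, refl=1.000000·1.000000=1.0000; V=0.000000+1.000000+1.000000=2.0000
k=6 src: inc=1.000000, refl=1.000000·-1.000000=-1.0000; V=1.000000+1.000000+-1.000000=1.0000
k=7 load: inc=-1.000000, refl=-1.000000·1.000000=-1.0000; V=2.000000+-1.000000+-1.000000=0.0000

0 0 source 1.0000
1 3 load 2.0000
2 6 source 1.0000
3 9 load 0.0000
4 12 source 1.0000
5 15 load 2.0000
6 18 source 1.0000
7 21 load 0.0000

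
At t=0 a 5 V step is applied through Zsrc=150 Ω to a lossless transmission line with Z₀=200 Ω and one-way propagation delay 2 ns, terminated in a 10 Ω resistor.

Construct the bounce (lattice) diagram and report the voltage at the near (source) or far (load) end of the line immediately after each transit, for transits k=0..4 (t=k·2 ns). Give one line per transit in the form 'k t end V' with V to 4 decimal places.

0 0 source 2.8571
1 2 load 0.2721
2 4 source 0.6414
3 6 load 0.3073
4 8 source 0.3550

Γ_L=-0.904762, Γ_S=-0.142857; launch V₁=5·200/350=2.857143
k=0 src: V=2.8571
k=1 load: inc=2.857143, refl=2.857143·-0.904762=-2.5850; V=0.000000+2.857143+-2.585034=0.2721
k=2 src: inc=-2.585034, refl=-2.585034·-0.142857=0.3693; V=2.857143+-2.585034+0.369291=0.6414
k=3 load: inc=0.369291, refl=0.369291·-0.904762=-0.3341; V=0.272109+0.369291+-0.334120=0.3073
k=4 src: inc=-0.334120, refl=-0.334120·-0.142857=0.0477; V=0.641399+-0.334120+0.047731=0.3550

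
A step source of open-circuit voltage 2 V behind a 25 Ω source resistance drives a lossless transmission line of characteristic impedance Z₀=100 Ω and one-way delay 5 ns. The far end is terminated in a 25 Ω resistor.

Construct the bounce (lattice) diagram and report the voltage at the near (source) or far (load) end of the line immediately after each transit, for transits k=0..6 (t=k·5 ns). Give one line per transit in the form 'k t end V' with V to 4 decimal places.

Γ_L=-0.600000, Γ_S=-0.600000; launch V₁=2·100/125=1.600000
k=0 src: V=1.6000
k=1 load: inc=1.600000, refl=1.600000·-0.600000=-0.9600; V=0.000000+1.600000+-0.960000=0.6400
k=2 src: inc=-0.960000, refl=-0.960000·-0.600000=0.5760; V=1.600000+-0.960000+0.576000=1.2160
k=3 load: inc=0.576000, refl=0.576000·-0.600000=-0.3456; V=0.640000+0.576000+-0.345600=0.8704
k=4 src: inc=-0.345600, refl=-0.345600·-0.600000=0.2074; V=1.216000+-0.345600+0.207360=1.0778
k=5 load: inc=0.207360, refl=0.207360·-0.600000=-0.1244; V=0.870400+0.207360+-0.124416=0.9533
k=6 src: inc=-0.124416, refl=-0.124416·-0.600000=0.0746; V=1.077760+-0.124416+0.074650=1.0280

0 0 source 1.6000
1 5 load 0.6400
2 10 source 1.2160
3 15 load 0.8704
4 20 source 1.0778
5 25 load 0.9533
6 30 source 1.0280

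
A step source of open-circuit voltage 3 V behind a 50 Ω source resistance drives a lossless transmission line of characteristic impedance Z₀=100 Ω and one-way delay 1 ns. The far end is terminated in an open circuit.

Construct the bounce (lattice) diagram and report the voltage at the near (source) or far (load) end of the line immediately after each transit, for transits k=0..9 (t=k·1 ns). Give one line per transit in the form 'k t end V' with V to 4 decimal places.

0 0 source 2.0000
1 1 load 4.0000
2 2 source 3.3333
3 3 load 2.6667
4 4 source 2.8889
5 5 load 3.1111
6 6 source 3.0370
7 7 load 2.9630
8 8 source 2.9877
9 9 load 3.0123

Γ_L=1.000000, Γ_S=-0.333333; launch V₁=3·100/150=2.000000
k=0 src: V=2.0000
k=1 load: inc=2.000000, refl=2.000000·1.000000=2.0000; V=0.000000+2.000000+2.000000=4.0000
k=2 src: inc=2.000000, refl=2.000000·-0.333333=-0.6667; V=2.000000+2.000000+-0.666667=3.3333
k=3 load: inc=-0.666667, refl=-0.666667·1.000000=-0.6667; V=4.000000+-0.666667+-0.666667=2.6667
k=4 src: inc=-0.666667, refl=-0.666667·-0.333333=0.2222; V=3.333333+-0.666667+0.222222=2.8889
k=5 load: inc=0.222222, refl=0.222222·1.000000=0.2222; V=2.666667+0.222222+0.222222=3.1111
k=6 src: inc=0.222222, refl=0.222222·-0.333333=-0.0741; V=2.888889+0.222222+-0.074074=3.0370
k=7 load: inc=-0.074074, refl=-0.074074·1.000000=-0.0741; V=3.111111+-0.074074+-0.074074=2.9630
k=8 src: inc=-0.074074, refl=-0.074074·-0.333333=0.0247; V=3.037037+-0.074074+0.024691=2.9877
k=9 load: inc=0.024691, refl=0.024691·1.000000=0.0247; V=2.962963+0.024691+0.024691=3.0123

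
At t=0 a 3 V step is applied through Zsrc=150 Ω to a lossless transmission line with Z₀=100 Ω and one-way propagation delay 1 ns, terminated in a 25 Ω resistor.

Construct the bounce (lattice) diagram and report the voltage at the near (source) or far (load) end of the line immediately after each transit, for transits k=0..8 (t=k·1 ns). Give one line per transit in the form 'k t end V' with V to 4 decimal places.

Γ_L=-0.600000, Γ_S=0.200000; launch V₁=3·100/250=1.200000
k=0 src: V=1.2000
k=1 load: inc=1.200000, refl=1.200000·-0.600000=-0.7200; V=0.000000+1.200000+-0.720000=0.4800
k=2 src: inc=-0.720000, refl=-0.720000·0.200000=-0.1440; V=1.200000+-0.720000+-0.144000=0.3360
k=3 load: inc=-0.144000, refl=-0.144000·-0.600000=0.0864; V=0.480000+-0.144000+0.086400=0.4224
k=4 src: inc=0.086400, refl=0.086400·0.200000=0.0173; V=0.336000+0.086400+0.017280=0.4397
k=5 load: inc=0.017280, refl=0.017280·-0.600000=-0.0104; V=0.422400+0.017280+-0.010368=0.4293
k=6 src: inc=-0.010368, refl=-0.010368·0.200000=-0.0021; V=0.439680+-0.010368+-0.002074=0.4272
k=7 load: inc=-0.002074, refl=-0.002074·-0.600000=0.0012; V=0.429312+-0.002074+0.001244=0.4285
k=8 src: inc=0.001244, refl=0.001244·0.200000=0.0002; V=0.427238+0.001244+0.000249=0.4287

0 0 source 1.2000
1 1 load 0.4800
2 2 source 0.3360
3 3 load 0.4224
4 4 source 0.4397
5 5 load 0.4293
6 6 source 0.4272
7 7 load 0.4285
8 8 source 0.4287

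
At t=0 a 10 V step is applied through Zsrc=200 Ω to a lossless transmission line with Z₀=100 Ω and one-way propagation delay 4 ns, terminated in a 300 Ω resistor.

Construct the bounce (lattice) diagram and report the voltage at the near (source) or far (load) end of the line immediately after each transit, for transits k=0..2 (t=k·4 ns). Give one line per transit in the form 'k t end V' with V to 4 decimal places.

Γ_L=0.500000, Γ_S=0.333333; launch V₁=10·100/300=3.333333
k=0 src: V=3.3333
k=1 load: inc=3.333333, refl=3.333333·0.500000=1.6667; V=0.000000+3.333333+1.666667=5.0000
k=2 src: inc=1.666667, refl=1.666667·0.333333=0.5556; V=3.333333+1.666667+0.555556=5.5556

0 0 source 3.3333
1 4 load 5.0000
2 8 source 5.5556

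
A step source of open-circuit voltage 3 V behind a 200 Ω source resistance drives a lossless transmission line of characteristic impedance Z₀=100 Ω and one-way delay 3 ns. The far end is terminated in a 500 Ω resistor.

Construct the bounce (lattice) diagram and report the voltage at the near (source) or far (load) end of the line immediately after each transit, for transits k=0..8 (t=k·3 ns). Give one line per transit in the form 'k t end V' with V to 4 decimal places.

0 0 source 1.0000
1 3 load 1.6667
2 6 source 1.8889
3 9 load 2.0370
4 12 source 2.0864
5 15 load 2.1193
6 18 source 2.1303
7 21 load 2.1376
8 24 source 2.1401

Γ_L=0.666667, Γ_S=0.333333; launch V₁=3·100/300=1.000000
k=0 src: V=1.0000
k=1 load: inc=1.000000, refl=1.000000·0.666667=0.6667; V=0.000000+1.000000+0.666667=1.6667
k=2 src: inc=0.666667, refl=0.666667·0.333333=0.2222; V=1.000000+0.666667+0.222222=1.8889
k=3 load: inc=0.222222, refl=0.222222·0.666667=0.1481; V=1.666667+0.222222+0.148148=2.0370
k=4 src: inc=0.148148, refl=0.148148·0.333333=0.0494; V=1.888889+0.148148+0.049383=2.0864
k=5 load: inc=0.049383, refl=0.049383·0.666667=0.0329; V=2.037037+0.049383+0.032922=2.1193
k=6 src: inc=0.032922, refl=0.032922·0.333333=0.0110; V=2.086420+0.032922+0.010974=2.1303
k=7 load: inc=0.010974, refl=0.010974·0.666667=0.0073; V=2.119342+0.010974+0.007316=2.1376
k=8 src: inc=0.007316, refl=0.007316·0.333333=0.0024; V=2.130316+0.007316+0.002439=2.1401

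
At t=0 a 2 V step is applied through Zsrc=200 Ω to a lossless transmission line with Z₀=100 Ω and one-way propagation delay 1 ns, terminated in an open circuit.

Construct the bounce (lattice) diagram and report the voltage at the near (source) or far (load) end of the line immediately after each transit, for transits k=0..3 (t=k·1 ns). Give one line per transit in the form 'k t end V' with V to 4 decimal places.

0 0 source 0.6667
1 1 load 1.3333
2 2 source 1.5556
3 3 load 1.7778

Γ_L=1.000000, Γ_S=0.333333; launch V₁=2·100/300=0.666667
k=0 src: V=0.6667
k=1 load: inc=0.666667, refl=0.666667·1.000000=0.6667; V=0.000000+0.666667+0.666667=1.3333
k=2 src: inc=0.666667, refl=0.666667·0.333333=0.2222; V=0.666667+0.666667+0.222222=1.5556
k=3 load: inc=0.222222, refl=0.222222·1.000000=0.2222; V=1.333333+0.222222+0.222222=1.7778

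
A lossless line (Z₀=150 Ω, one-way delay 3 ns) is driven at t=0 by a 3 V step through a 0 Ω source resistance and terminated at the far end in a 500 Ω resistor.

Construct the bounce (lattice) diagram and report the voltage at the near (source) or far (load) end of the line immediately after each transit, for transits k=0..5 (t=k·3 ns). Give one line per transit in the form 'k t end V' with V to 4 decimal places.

Γ_L=0.538462, Γ_S=-1.000000; launch V₁=3·150/150=3.000000
k=0 src: V=3.0000
k=1 load: inc=3.000000, refl=3.000000·0.538462=1.6154; V=0.000000+3.000000+1.615385=4.6154
k=2 src: inc=1.615385, refl=1.615385·-1.000000=-1.6154; V=3.000000+1.615385+-1.615385=3.0000
k=3 load: inc=-1.615385, refl=-1.615385·0.538462=-0.8698; V=4.615385+-1.615385+-0.869822=2.1302
k=4 src: inc=-0.869822, refl=-0.869822·-1.000000=0.8698; V=3.000000+-0.869822+0.869822=3.0000
k=5 load: inc=0.869822, refl=0.869822·0.538462=0.4684; V=2.130178+0.869822+0.468366=3.4684

0 0 source 3.0000
1 3 load 4.6154
2 6 source 3.0000
3 9 load 2.1302
4 12 source 3.0000
5 15 load 3.4684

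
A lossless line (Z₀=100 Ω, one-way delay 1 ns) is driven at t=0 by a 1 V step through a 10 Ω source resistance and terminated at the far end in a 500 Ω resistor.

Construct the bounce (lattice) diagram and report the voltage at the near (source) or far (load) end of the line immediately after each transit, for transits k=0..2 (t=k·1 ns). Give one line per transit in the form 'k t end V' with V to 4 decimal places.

Γ_L=0.666667, Γ_S=-0.818182; launch V₁=1·100/110=0.909091
k=0 src: V=0.9091
k=1 load: inc=0.909091, refl=0.909091·0.666667=0.6061; V=0.000000+0.909091+0.606061=1.5152
k=2 src: inc=0.606061, refl=0.606061·-0.818182=-0.4959; V=0.909091+0.606061+-0.495868=1.0193

0 0 source 0.9091
1 1 load 1.5152
2 2 source 1.0193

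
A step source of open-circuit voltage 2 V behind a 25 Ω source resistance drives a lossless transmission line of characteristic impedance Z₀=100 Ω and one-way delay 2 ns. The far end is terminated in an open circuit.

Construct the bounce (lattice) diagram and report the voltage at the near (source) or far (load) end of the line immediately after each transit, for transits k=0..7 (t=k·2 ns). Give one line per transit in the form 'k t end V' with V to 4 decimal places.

Γ_L=1.000000, Γ_S=-0.600000; launch V₁=2·100/125=1.600000
k=0 src: V=1.6000
k=1 load: inc=1.600000, refl=1.600000·1.000000=1.6000; V=0.000000+1.600000+1.600000=3.2000
k=2 src: inc=1.600000, refl=1.600000·-0.600000=-0.9600; V=1.600000+1.600000+-0.960000=2.2400
k=3 load: inc=-0.960000, refl=-0.960000·1.000000=-0.9600; V=3.200000+-0.960000+-0.960000=1.2800
k=4 src: inc=-0.960000, refl=-0.960000·-0.600000=0.5760; V=2.240000+-0.960000+0.576000=1.8560
k=5 load: inc=0.576000, refl=0.576000·1.000000=0.5760; V=1.280000+0.576000+0.576000=2.4320
k=6 src: inc=0.576000, refl=0.576000·-0.600000=-0.3456; V=1.856000+0.576000+-0.345600=2.0864
k=7 load: inc=-0.345600, refl=-0.345600·1.000000=-0.3456; V=2.432000+-0.345600+-0.345600=1.7408

0 0 source 1.6000
1 2 load 3.2000
2 4 source 2.2400
3 6 load 1.2800
4 8 source 1.8560
5 10 load 2.4320
6 12 source 2.0864
7 14 load 1.7408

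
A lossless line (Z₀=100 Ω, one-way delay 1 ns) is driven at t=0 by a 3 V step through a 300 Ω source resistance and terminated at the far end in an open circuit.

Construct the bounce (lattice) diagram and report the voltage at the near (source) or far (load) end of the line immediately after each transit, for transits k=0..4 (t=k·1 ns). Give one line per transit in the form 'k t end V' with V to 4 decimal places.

Γ_L=1.000000, Γ_S=0.500000; launch V₁=3·100/400=0.750000
k=0 src: V=0.7500
k=1 load: inc=0.750000, refl=0.750000·1.000000=0.7500; V=0.000000+0.750000+0.750000=1.5000
k=2 src: inc=0.750000, refl=0.750000·0.500000=0.3750; V=0.750000+0.750000+0.375000=1.8750
k=3 load: inc=0.375000, refl=0.375000·1.000000=0.3750; V=1.500000+0.375000+0.375000=2.2500
k=4 src: inc=0.375000, refl=0.375000·0.500000=0.1875; V=1.875000+0.375000+0.187500=2.4375

0 0 source 0.7500
1 1 load 1.5000
2 2 source 1.8750
3 3 load 2.2500
4 4 source 2.4375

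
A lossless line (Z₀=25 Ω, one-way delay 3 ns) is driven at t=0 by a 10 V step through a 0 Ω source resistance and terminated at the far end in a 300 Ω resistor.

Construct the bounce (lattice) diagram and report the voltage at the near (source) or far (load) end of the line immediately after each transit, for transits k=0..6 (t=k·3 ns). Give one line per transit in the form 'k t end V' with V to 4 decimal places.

0 0 source 10.0000
1 3 load 18.4615
2 6 source 10.0000
3 9 load 2.8402
4 12 source 10.0000
5 15 load 16.0583
6 18 source 10.0000

Γ_L=0.846154, Γ_S=-1.000000; launch V₁=10·25/25=10.000000
k=0 src: V=10.0000
k=1 load: inc=10.000000, refl=10.000000·0.846154=8.4615; V=0.000000+10.000000+8.461538=18.4615
k=2 src: inc=8.461538, refl=8.461538·-1.000000=-8.4615; V=10.000000+8.461538+-8.461538=10.0000
k=3 load: inc=-8.461538, refl=-8.461538·0.846154=-7.1598; V=18.461538+-8.461538+-7.159763=2.8402
k=4 src: inc=-7.159763, refl=-7.159763·-1.000000=7.1598; V=10.000000+-7.159763+7.159763=10.0000
k=5 load: inc=7.159763, refl=7.159763·0.846154=6.0583; V=2.840237+7.159763+6.058261=16.0583
k=6 src: inc=6.058261, refl=6.058261·-1.000000=-6.0583; V=10.000000+6.058261+-6.058261=10.0000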